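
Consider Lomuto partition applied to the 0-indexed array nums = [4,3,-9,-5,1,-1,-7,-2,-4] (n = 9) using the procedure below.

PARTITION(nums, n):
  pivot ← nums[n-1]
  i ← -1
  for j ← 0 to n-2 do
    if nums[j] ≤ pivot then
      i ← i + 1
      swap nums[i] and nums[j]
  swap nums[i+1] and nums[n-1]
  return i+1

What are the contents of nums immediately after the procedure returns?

[-9,-5,-7,-4,1,-1,4,-2,3]

pivot = nums[8] = -4; i = -1
j=0: nums[0]=4 > -4 → no swap
j=1: nums[1]=3 > -4 → no swap
j=2: nums[2]=-9 ≤ -4 → i=0, swap nums[0],nums[2] → [-9,3,4,-5,1,-1,-7,-2,-4]
j=3: nums[3]=-5 ≤ -4 → i=1, swap nums[1],nums[3] → [-9,-5,4,3,1,-1,-7,-2,-4]
j=4: nums[4]=1 > -4 → no swap
j=5: nums[5]=-1 > -4 → no swap
j=6: nums[6]=-7 ≤ -4 → i=2, swap nums[2],nums[6] → [-9,-5,-7,3,1,-1,4,-2,-4]
j=7: nums[7]=-2 > -4 → no swap
final swap nums[3],nums[8] → [-9,-5,-7,-4,1,-1,4,-2,3]; return 3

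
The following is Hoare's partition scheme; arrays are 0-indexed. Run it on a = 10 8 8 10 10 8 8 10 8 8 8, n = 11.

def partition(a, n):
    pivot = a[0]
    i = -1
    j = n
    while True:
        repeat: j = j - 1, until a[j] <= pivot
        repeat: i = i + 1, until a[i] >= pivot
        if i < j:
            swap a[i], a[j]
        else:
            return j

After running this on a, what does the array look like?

pivot = a[0] = 10; i = -1, j = 11
j→10 (a[10]=8≤10), i→0 (a[0]=10≥10); i<j, swap → 8 8 8 10 10 8 8 10 8 8 10
j→9 (a[9]=8≤10), i→3 (a[3]=10≥10); i<j, swap → 8 8 8 8 10 8 8 10 8 10 10
j→8 (a[8]=8≤10), i→4 (a[4]=10≥10); i<j, swap → 8 8 8 8 8 8 8 10 10 10 10
j→7, i→7; i≥j, return j=7. a = 8 8 8 8 8 8 8 10 10 10 10

8 8 8 8 8 8 8 10 10 10 10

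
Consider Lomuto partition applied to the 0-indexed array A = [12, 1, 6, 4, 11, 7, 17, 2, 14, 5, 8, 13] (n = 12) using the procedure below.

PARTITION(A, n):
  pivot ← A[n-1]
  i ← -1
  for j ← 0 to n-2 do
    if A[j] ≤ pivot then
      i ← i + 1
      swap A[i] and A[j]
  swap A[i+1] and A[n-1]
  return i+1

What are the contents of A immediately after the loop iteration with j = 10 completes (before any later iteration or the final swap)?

[12, 1, 6, 4, 11, 7, 2, 5, 8, 17, 14, 13]

pivot=13, i=-1
j=0: 12≤13, i=0, swap(0,0) ⇒ [12, 1, 6, 4, 11, 7, 17, 2, 14, 5, 8, 13]
j=1: 1≤13, i=1, swap(1,1) ⇒ [12, 1, 6, 4, 11, 7, 17, 2, 14, 5, 8, 13]
j=2: 6≤13, i=2, swap(2,2) ⇒ [12, 1, 6, 4, 11, 7, 17, 2, 14, 5, 8, 13]
j=3: 4≤13, i=3, swap(3,3) ⇒ [12, 1, 6, 4, 11, 7, 17, 2, 14, 5, 8, 13]
j=4: 11≤13, i=4, swap(4,4) ⇒ [12, 1, 6, 4, 11, 7, 17, 2, 14, 5, 8, 13]
j=5: 7≤13, i=5, swap(5,5) ⇒ [12, 1, 6, 4, 11, 7, 17, 2, 14, 5, 8, 13]
j=6: 17>13, skip
j=7: 2≤13, i=6, swap(6,7) ⇒ [12, 1, 6, 4, 11, 7, 2, 17, 14, 5, 8, 13]
j=8: 14>13, skip
j=9: 5≤13, i=7, swap(7,9) ⇒ [12, 1, 6, 4, 11, 7, 2, 5, 14, 17, 8, 13]
j=10: 8≤13, i=8, swap(8,10) ⇒ [12, 1, 6, 4, 11, 7, 2, 5, 8, 17, 14, 13]
(after j=10) A = [12, 1, 6, 4, 11, 7, 2, 5, 8, 17, 14, 13]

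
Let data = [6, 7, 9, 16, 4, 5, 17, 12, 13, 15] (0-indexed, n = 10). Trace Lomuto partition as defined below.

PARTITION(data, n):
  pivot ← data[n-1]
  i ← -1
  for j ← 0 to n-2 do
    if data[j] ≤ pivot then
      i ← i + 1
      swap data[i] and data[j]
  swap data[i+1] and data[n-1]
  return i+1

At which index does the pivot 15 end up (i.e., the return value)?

pivot=15, i=-1
j=0: 6≤15, i=0, swap(0,0) ⇒ [6, 7, 9, 16, 4, 5, 17, 12, 13, 15]
j=1: 7≤15, i=1, swap(1,1) ⇒ [6, 7, 9, 16, 4, 5, 17, 12, 13, 15]
j=2: 9≤15, i=2, swap(2,2) ⇒ [6, 7, 9, 16, 4, 5, 17, 12, 13, 15]
j=3: 16>15, skip
j=4: 4≤15, i=3, swap(3,4) ⇒ [6, 7, 9, 4, 16, 5, 17, 12, 13, 15]
j=5: 5≤15, i=4, swap(4,5) ⇒ [6, 7, 9, 4, 5, 16, 17, 12, 13, 15]
j=6: 17>15, skip
j=7: 12≤15, i=5, swap(5,7) ⇒ [6, 7, 9, 4, 5, 12, 17, 16, 13, 15]
j=8: 13≤15, i=6, swap(6,8) ⇒ [6, 7, 9, 4, 5, 12, 13, 16, 17, 15]
swap(7,9) ⇒ [6, 7, 9, 4, 5, 12, 13, 15, 17, 16]; return 7

7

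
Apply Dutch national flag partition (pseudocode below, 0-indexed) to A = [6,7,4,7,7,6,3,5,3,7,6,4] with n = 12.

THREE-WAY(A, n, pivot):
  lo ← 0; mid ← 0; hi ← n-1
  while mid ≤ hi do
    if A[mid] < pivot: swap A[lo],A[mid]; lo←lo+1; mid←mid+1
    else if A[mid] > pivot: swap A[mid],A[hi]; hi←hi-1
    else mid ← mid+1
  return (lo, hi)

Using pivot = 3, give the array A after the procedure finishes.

pivot = 3; lo=0, mid=0, hi=11
A[mid]=6>3: swap A[0],A[11]; hi=10 → [4,7,4,7,7,6,3,5,3,7,6,6]
A[mid]=4>3: swap A[0],A[10]; hi=9 → [6,7,4,7,7,6,3,5,3,7,4,6]
A[mid]=6>3: swap A[0],A[9]; hi=8 → [7,7,4,7,7,6,3,5,3,6,4,6]
A[mid]=7>3: swap A[0],A[8]; hi=7 → [3,7,4,7,7,6,3,5,7,6,4,6]
A[mid]=3=3: mid=1
A[mid]=7>3: swap A[1],A[7]; hi=6 → [3,5,4,7,7,6,3,7,7,6,4,6]
A[mid]=5>3: swap A[1],A[6]; hi=5 → [3,3,4,7,7,6,5,7,7,6,4,6]
A[mid]=3=3: mid=2
A[mid]=4>3: swap A[2],A[5]; hi=4 → [3,3,6,7,7,4,5,7,7,6,4,6]
A[mid]=6>3: swap A[2],A[4]; hi=3 → [3,3,7,7,6,4,5,7,7,6,4,6]
A[mid]=7>3: swap A[2],A[3]; hi=2 → [3,3,7,7,6,4,5,7,7,6,4,6]
A[mid]=7>3: swap A[2],A[2]; hi=1 → [3,3,7,7,6,4,5,7,7,6,4,6]
end: lo=0, hi=1; A = [3,3,7,7,6,4,5,7,7,6,4,6]

[3,3,7,7,6,4,5,7,7,6,4,6]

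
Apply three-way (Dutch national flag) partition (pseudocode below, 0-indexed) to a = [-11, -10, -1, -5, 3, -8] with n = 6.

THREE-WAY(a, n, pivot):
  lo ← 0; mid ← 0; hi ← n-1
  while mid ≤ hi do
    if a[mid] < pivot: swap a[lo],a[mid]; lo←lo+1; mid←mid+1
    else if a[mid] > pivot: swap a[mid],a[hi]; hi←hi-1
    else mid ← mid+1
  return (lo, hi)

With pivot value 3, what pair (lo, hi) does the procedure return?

(5, 5)

pivot = 3; lo=0, mid=0, hi=5
a[mid]=-11<3: swap a[0],a[0]; lo=1,mid=1 → [-11, -10, -1, -5, 3, -8]
a[mid]=-10<3: swap a[1],a[1]; lo=2,mid=2 → [-11, -10, -1, -5, 3, -8]
a[mid]=-1<3: swap a[2],a[2]; lo=3,mid=3 → [-11, -10, -1, -5, 3, -8]
a[mid]=-5<3: swap a[3],a[3]; lo=4,mid=4 → [-11, -10, -1, -5, 3, -8]
a[mid]=3=3: mid=5
a[mid]=-8<3: swap a[4],a[5]; lo=5,mid=6 → [-11, -10, -1, -5, -8, 3]
end: lo=5, hi=5; a = [-11, -10, -1, -5, -8, 3]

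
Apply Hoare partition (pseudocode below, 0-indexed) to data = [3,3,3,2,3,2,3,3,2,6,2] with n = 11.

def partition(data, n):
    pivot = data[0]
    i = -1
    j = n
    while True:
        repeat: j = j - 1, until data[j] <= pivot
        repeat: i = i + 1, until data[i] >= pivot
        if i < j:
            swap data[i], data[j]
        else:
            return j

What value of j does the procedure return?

pivot = data[0] = 3; i = -1, j = 11
j→10 (data[10]=2≤3), i→0 (data[0]=3≥3); i<j, swap → [2,3,3,2,3,2,3,3,2,6,3]
j→8 (data[8]=2≤3), i→1 (data[1]=3≥3); i<j, swap → [2,2,3,2,3,2,3,3,3,6,3]
j→7 (data[7]=3≤3), i→2 (data[2]=3≥3); i<j, swap → [2,2,3,2,3,2,3,3,3,6,3]
j→6 (data[6]=3≤3), i→4 (data[4]=3≥3); i<j, swap → [2,2,3,2,3,2,3,3,3,6,3]
j→5, i→6; i≥j, return j=5. data = [2,2,3,2,3,2,3,3,3,6,3]

5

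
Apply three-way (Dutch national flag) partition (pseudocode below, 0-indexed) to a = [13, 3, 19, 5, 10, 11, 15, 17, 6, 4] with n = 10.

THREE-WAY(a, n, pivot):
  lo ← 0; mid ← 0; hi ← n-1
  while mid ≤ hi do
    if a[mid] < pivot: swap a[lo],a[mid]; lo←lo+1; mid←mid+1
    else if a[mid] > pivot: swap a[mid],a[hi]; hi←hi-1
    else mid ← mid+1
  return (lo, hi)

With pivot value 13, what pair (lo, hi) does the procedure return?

pivot = 13; lo=0, mid=0, hi=9
a[mid]=13=13: mid=1
a[mid]=3<13: swap a[0],a[1]; lo=1,mid=2 → [3, 13, 19, 5, 10, 11, 15, 17, 6, 4]
a[mid]=19>13: swap a[2],a[9]; hi=8 → [3, 13, 4, 5, 10, 11, 15, 17, 6, 19]
a[mid]=4<13: swap a[1],a[2]; lo=2,mid=3 → [3, 4, 13, 5, 10, 11, 15, 17, 6, 19]
a[mid]=5<13: swap a[2],a[3]; lo=3,mid=4 → [3, 4, 5, 13, 10, 11, 15, 17, 6, 19]
a[mid]=10<13: swap a[3],a[4]; lo=4,mid=5 → [3, 4, 5, 10, 13, 11, 15, 17, 6, 19]
a[mid]=11<13: swap a[4],a[5]; lo=5,mid=6 → [3, 4, 5, 10, 11, 13, 15, 17, 6, 19]
a[mid]=15>13: swap a[6],a[8]; hi=7 → [3, 4, 5, 10, 11, 13, 6, 17, 15, 19]
a[mid]=6<13: swap a[5],a[6]; lo=6,mid=7 → [3, 4, 5, 10, 11, 6, 13, 17, 15, 19]
a[mid]=17>13: swap a[7],a[7]; hi=6 → [3, 4, 5, 10, 11, 6, 13, 17, 15, 19]
end: lo=6, hi=6; a = [3, 4, 5, 10, 11, 6, 13, 17, 15, 19]

(6, 6)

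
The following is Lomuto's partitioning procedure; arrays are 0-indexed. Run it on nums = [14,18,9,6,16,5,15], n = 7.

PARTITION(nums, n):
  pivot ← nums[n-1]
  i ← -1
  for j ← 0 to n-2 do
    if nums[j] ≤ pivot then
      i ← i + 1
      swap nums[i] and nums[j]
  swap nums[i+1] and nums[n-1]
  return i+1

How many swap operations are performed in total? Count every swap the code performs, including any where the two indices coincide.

pivot=15, i=-1
j=0: 14≤15, i=0, swap(0,0) ⇒ [14,18,9,6,16,5,15]
j=1: 18>15, skip
j=2: 9≤15, i=1, swap(1,2) ⇒ [14,9,18,6,16,5,15]
j=3: 6≤15, i=2, swap(2,3) ⇒ [14,9,6,18,16,5,15]
j=4: 16>15, skip
j=5: 5≤15, i=3, swap(3,5) ⇒ [14,9,6,5,16,18,15]
swap(4,6) ⇒ [14,9,6,5,15,18,16]; return 4

5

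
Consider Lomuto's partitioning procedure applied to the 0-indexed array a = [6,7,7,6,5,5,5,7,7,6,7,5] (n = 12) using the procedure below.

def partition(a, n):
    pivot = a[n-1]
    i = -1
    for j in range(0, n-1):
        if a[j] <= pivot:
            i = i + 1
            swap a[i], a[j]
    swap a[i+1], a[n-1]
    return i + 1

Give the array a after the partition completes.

pivot = a[11] = 5; i = -1
j=0: a[0]=6 > 5 → no swap
j=1: a[1]=7 > 5 → no swap
j=2: a[2]=7 > 5 → no swap
j=3: a[3]=6 > 5 → no swap
j=4: a[4]=5 ≤ 5 → i=0, swap a[0],a[4] → [5,7,7,6,6,5,5,7,7,6,7,5]
j=5: a[5]=5 ≤ 5 → i=1, swap a[1],a[5] → [5,5,7,6,6,7,5,7,7,6,7,5]
j=6: a[6]=5 ≤ 5 → i=2, swap a[2],a[6] → [5,5,5,6,6,7,7,7,7,6,7,5]
j=7: a[7]=7 > 5 → no swap
j=8: a[8]=7 > 5 → no swap
j=9: a[9]=6 > 5 → no swap
j=10: a[10]=7 > 5 → no swap
final swap a[3],a[11] → [5,5,5,5,6,7,7,7,7,6,7,6]; return 3

[5,5,5,5,6,7,7,7,7,6,7,6]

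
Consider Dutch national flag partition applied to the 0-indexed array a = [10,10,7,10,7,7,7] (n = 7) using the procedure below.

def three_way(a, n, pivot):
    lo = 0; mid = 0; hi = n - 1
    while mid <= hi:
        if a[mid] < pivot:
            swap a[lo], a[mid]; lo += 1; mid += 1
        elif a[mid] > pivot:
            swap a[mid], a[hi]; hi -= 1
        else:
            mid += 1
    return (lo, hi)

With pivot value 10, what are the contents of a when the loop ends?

[7,7,7,7,10,10,10]

lo=0 mid=0 hi=6
10=10: mid=1
10=10: mid=2
7<10: swap(0,2), lo=1 mid=3 ⇒ [7,10,10,10,7,7,7]
10=10: mid=4
7<10: swap(1,4), lo=2 mid=5 ⇒ [7,7,10,10,10,7,7]
7<10: swap(2,5), lo=3 mid=6 ⇒ [7,7,7,10,10,10,7]
7<10: swap(3,6), lo=4 mid=7 ⇒ [7,7,7,7,10,10,10]
done. lo=4 hi=6; a=[7,7,7,7,10,10,10]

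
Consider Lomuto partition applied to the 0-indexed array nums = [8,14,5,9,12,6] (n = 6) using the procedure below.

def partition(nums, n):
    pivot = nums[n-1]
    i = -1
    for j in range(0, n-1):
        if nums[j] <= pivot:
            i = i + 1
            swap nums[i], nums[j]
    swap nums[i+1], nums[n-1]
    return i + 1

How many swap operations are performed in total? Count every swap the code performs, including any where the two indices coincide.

pivot=6, i=-1
j=0: 8>6, skip
j=1: 14>6, skip
j=2: 5≤6, i=0, swap(0,2) ⇒ [5,14,8,9,12,6]
j=3: 9>6, skip
j=4: 12>6, skip
swap(1,5) ⇒ [5,6,8,9,12,14]; return 1

2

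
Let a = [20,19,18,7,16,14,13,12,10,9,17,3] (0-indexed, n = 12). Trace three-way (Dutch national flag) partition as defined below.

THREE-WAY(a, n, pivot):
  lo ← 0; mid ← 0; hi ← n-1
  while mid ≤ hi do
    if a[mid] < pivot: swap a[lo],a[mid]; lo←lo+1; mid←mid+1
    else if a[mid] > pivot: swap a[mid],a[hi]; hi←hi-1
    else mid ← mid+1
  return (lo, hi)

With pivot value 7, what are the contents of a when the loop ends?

[3,7,18,16,14,13,12,10,9,17,19,20]

lo=0 mid=0 hi=11
20>7: swap(0,11), hi=10 ⇒ [3,19,18,7,16,14,13,12,10,9,17,20]
3<7: swap(0,0), lo=1 mid=1 ⇒ [3,19,18,7,16,14,13,12,10,9,17,20]
19>7: swap(1,10), hi=9 ⇒ [3,17,18,7,16,14,13,12,10,9,19,20]
17>7: swap(1,9), hi=8 ⇒ [3,9,18,7,16,14,13,12,10,17,19,20]
9>7: swap(1,8), hi=7 ⇒ [3,10,18,7,16,14,13,12,9,17,19,20]
10>7: swap(1,7), hi=6 ⇒ [3,12,18,7,16,14,13,10,9,17,19,20]
12>7: swap(1,6), hi=5 ⇒ [3,13,18,7,16,14,12,10,9,17,19,20]
13>7: swap(1,5), hi=4 ⇒ [3,14,18,7,16,13,12,10,9,17,19,20]
14>7: swap(1,4), hi=3 ⇒ [3,16,18,7,14,13,12,10,9,17,19,20]
16>7: swap(1,3), hi=2 ⇒ [3,7,18,16,14,13,12,10,9,17,19,20]
7=7: mid=2
18>7: swap(2,2), hi=1 ⇒ [3,7,18,16,14,13,12,10,9,17,19,20]
done. lo=1 hi=1; a=[3,7,18,16,14,13,12,10,9,17,19,20]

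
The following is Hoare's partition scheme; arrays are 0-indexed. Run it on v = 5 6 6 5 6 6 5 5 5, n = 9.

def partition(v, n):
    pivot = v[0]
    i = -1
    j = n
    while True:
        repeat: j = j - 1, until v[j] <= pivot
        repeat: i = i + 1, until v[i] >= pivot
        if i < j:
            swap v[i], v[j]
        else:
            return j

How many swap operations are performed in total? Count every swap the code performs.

pivot = v[0] = 5; i = -1, j = 9
j→8 (v[8]=5≤5), i→0 (v[0]=5≥5); i<j, swap → 5 6 6 5 6 6 5 5 5
j→7 (v[7]=5≤5), i→1 (v[1]=6≥5); i<j, swap → 5 5 6 5 6 6 5 6 5
j→6 (v[6]=5≤5), i→2 (v[2]=6≥5); i<j, swap → 5 5 5 5 6 6 6 6 5
j→3, i→3; i≥j, return j=3. v = 5 5 5 5 6 6 6 6 5

3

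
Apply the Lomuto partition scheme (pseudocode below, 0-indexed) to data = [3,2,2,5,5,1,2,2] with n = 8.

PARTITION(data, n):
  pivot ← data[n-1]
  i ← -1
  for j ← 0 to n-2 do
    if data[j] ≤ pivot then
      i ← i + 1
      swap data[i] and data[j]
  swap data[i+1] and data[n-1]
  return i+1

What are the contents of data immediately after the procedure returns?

[2,2,1,2,2,3,5,5]

pivot=2, i=-1
j=0: 3>2, skip
j=1: 2≤2, i=0, swap(0,1) ⇒ [2,3,2,5,5,1,2,2]
j=2: 2≤2, i=1, swap(1,2) ⇒ [2,2,3,5,5,1,2,2]
j=3: 5>2, skip
j=4: 5>2, skip
j=5: 1≤2, i=2, swap(2,5) ⇒ [2,2,1,5,5,3,2,2]
j=6: 2≤2, i=3, swap(3,6) ⇒ [2,2,1,2,5,3,5,2]
swap(4,7) ⇒ [2,2,1,2,2,3,5,5]; return 4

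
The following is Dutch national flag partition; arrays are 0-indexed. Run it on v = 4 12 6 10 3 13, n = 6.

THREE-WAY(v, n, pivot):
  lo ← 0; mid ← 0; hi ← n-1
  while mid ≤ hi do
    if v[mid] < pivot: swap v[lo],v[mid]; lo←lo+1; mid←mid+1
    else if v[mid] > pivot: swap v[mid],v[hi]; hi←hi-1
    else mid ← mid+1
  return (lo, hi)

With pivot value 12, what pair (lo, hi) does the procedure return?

lo=0 mid=0 hi=5
4<12: swap(0,0), lo=1 mid=1 ⇒ 4 12 6 10 3 13
12=12: mid=2
6<12: swap(1,2), lo=2 mid=3 ⇒ 4 6 12 10 3 13
10<12: swap(2,3), lo=3 mid=4 ⇒ 4 6 10 12 3 13
3<12: swap(3,4), lo=4 mid=5 ⇒ 4 6 10 3 12 13
13>12: swap(5,5), hi=4 ⇒ 4 6 10 3 12 13
done. lo=4 hi=4; v=4 6 10 3 12 13

(4, 4)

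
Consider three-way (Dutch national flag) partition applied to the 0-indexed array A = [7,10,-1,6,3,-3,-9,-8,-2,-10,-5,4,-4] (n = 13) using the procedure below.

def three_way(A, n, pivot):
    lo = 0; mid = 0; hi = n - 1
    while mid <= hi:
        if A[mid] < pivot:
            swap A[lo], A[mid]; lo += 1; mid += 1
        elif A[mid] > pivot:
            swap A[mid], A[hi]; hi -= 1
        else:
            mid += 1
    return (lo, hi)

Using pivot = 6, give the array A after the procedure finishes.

lo=0 mid=0 hi=12
7>6: swap(0,12), hi=11 ⇒ [-4,10,-1,6,3,-3,-9,-8,-2,-10,-5,4,7]
-4<6: swap(0,0), lo=1 mid=1 ⇒ [-4,10,-1,6,3,-3,-9,-8,-2,-10,-5,4,7]
10>6: swap(1,11), hi=10 ⇒ [-4,4,-1,6,3,-3,-9,-8,-2,-10,-5,10,7]
4<6: swap(1,1), lo=2 mid=2 ⇒ [-4,4,-1,6,3,-3,-9,-8,-2,-10,-5,10,7]
-1<6: swap(2,2), lo=3 mid=3 ⇒ [-4,4,-1,6,3,-3,-9,-8,-2,-10,-5,10,7]
6=6: mid=4
3<6: swap(3,4), lo=4 mid=5 ⇒ [-4,4,-1,3,6,-3,-9,-8,-2,-10,-5,10,7]
-3<6: swap(4,5), lo=5 mid=6 ⇒ [-4,4,-1,3,-3,6,-9,-8,-2,-10,-5,10,7]
-9<6: swap(5,6), lo=6 mid=7 ⇒ [-4,4,-1,3,-3,-9,6,-8,-2,-10,-5,10,7]
-8<6: swap(6,7), lo=7 mid=8 ⇒ [-4,4,-1,3,-3,-9,-8,6,-2,-10,-5,10,7]
-2<6: swap(7,8), lo=8 mid=9 ⇒ [-4,4,-1,3,-3,-9,-8,-2,6,-10,-5,10,7]
-10<6: swap(8,9), lo=9 mid=10 ⇒ [-4,4,-1,3,-3,-9,-8,-2,-10,6,-5,10,7]
-5<6: swap(9,10), lo=10 mid=11 ⇒ [-4,4,-1,3,-3,-9,-8,-2,-10,-5,6,10,7]
done. lo=10 hi=10; A=[-4,4,-1,3,-3,-9,-8,-2,-10,-5,6,10,7]

[-4,4,-1,3,-3,-9,-8,-2,-10,-5,6,10,7]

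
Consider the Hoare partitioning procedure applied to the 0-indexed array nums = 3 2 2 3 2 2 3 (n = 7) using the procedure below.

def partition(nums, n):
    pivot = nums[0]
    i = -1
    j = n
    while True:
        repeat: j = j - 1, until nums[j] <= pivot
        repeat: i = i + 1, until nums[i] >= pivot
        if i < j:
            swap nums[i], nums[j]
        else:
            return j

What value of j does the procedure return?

4

pivot = nums[0] = 3; i = -1, j = 7
j→6 (nums[6]=3≤3), i→0 (nums[0]=3≥3); i<j, swap → 3 2 2 3 2 2 3
j→5 (nums[5]=2≤3), i→3 (nums[3]=3≥3); i<j, swap → 3 2 2 2 2 3 3
j→4, i→5; i≥j, return j=4. nums = 3 2 2 2 2 3 3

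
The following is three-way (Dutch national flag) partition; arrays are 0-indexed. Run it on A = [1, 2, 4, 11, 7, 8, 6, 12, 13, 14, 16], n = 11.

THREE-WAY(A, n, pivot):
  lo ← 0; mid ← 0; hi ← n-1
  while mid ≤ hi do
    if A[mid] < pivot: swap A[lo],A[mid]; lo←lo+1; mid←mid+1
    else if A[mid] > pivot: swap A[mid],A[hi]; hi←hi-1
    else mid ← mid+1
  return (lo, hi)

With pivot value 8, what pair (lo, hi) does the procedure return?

lo=0 mid=0 hi=10
1<8: swap(0,0), lo=1 mid=1 ⇒ [1, 2, 4, 11, 7, 8, 6, 12, 13, 14, 16]
2<8: swap(1,1), lo=2 mid=2 ⇒ [1, 2, 4, 11, 7, 8, 6, 12, 13, 14, 16]
4<8: swap(2,2), lo=3 mid=3 ⇒ [1, 2, 4, 11, 7, 8, 6, 12, 13, 14, 16]
11>8: swap(3,10), hi=9 ⇒ [1, 2, 4, 16, 7, 8, 6, 12, 13, 14, 11]
16>8: swap(3,9), hi=8 ⇒ [1, 2, 4, 14, 7, 8, 6, 12, 13, 16, 11]
14>8: swap(3,8), hi=7 ⇒ [1, 2, 4, 13, 7, 8, 6, 12, 14, 16, 11]
13>8: swap(3,7), hi=6 ⇒ [1, 2, 4, 12, 7, 8, 6, 13, 14, 16, 11]
12>8: swap(3,6), hi=5 ⇒ [1, 2, 4, 6, 7, 8, 12, 13, 14, 16, 11]
6<8: swap(3,3), lo=4 mid=4 ⇒ [1, 2, 4, 6, 7, 8, 12, 13, 14, 16, 11]
7<8: swap(4,4), lo=5 mid=5 ⇒ [1, 2, 4, 6, 7, 8, 12, 13, 14, 16, 11]
8=8: mid=6
done. lo=5 hi=5; A=[1, 2, 4, 6, 7, 8, 12, 13, 14, 16, 11]

(5, 5)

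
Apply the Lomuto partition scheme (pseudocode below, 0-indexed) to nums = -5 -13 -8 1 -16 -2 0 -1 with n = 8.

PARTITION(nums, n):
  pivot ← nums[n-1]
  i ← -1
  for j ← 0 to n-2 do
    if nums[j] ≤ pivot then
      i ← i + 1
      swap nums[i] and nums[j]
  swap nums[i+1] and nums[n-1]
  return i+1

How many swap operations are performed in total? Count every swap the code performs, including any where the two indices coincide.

6

pivot = nums[7] = -1; i = -1
j=0: nums[0]=-5 ≤ -1 → i=0, swap nums[0],nums[0] (no change) → -5 -13 -8 1 -16 -2 0 -1
j=1: nums[1]=-13 ≤ -1 → i=1, swap nums[1],nums[1] (no change) → -5 -13 -8 1 -16 -2 0 -1
j=2: nums[2]=-8 ≤ -1 → i=2, swap nums[2],nums[2] (no change) → -5 -13 -8 1 -16 -2 0 -1
j=3: nums[3]=1 > -1 → no swap
j=4: nums[4]=-16 ≤ -1 → i=3, swap nums[3],nums[4] → -5 -13 -8 -16 1 -2 0 -1
j=5: nums[5]=-2 ≤ -1 → i=4, swap nums[4],nums[5] → -5 -13 -8 -16 -2 1 0 -1
j=6: nums[6]=0 > -1 → no swap
final swap nums[5],nums[7] → -5 -13 -8 -16 -2 -1 0 1; return 5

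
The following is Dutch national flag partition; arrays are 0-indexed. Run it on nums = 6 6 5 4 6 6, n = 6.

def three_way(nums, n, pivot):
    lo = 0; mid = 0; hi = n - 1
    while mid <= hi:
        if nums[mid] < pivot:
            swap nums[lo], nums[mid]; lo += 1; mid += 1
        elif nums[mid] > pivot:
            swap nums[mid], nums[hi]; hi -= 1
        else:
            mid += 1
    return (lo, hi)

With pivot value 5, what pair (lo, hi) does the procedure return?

lo=0 mid=0 hi=5
6>5: swap(0,5), hi=4 ⇒ 6 6 5 4 6 6
6>5: swap(0,4), hi=3 ⇒ 6 6 5 4 6 6
6>5: swap(0,3), hi=2 ⇒ 4 6 5 6 6 6
4<5: swap(0,0), lo=1 mid=1 ⇒ 4 6 5 6 6 6
6>5: swap(1,2), hi=1 ⇒ 4 5 6 6 6 6
5=5: mid=2
done. lo=1 hi=1; nums=4 5 6 6 6 6

(1, 1)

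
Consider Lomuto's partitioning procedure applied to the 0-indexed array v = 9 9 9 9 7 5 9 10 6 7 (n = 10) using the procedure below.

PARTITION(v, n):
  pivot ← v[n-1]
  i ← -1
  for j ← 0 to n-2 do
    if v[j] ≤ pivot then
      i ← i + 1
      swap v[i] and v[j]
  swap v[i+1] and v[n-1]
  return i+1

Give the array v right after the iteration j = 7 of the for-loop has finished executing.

7 5 9 9 9 9 9 10 6 7

pivot=7, i=-1
j=0: 9>7, skip
j=1: 9>7, skip
j=2: 9>7, skip
j=3: 9>7, skip
j=4: 7≤7, i=0, swap(0,4) ⇒ 7 9 9 9 9 5 9 10 6 7
j=5: 5≤7, i=1, swap(1,5) ⇒ 7 5 9 9 9 9 9 10 6 7
j=6: 9>7, skip
j=7: 10>7, skip
(after j=7) v = 7 5 9 9 9 9 9 10 6 7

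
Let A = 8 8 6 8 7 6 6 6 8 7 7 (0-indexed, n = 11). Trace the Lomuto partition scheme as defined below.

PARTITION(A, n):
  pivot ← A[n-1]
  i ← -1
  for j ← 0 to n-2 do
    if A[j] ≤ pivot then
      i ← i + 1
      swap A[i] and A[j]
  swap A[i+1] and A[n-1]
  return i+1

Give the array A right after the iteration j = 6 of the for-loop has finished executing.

pivot=7, i=-1
j=0: 8>7, skip
j=1: 8>7, skip
j=2: 6≤7, i=0, swap(0,2) ⇒ 6 8 8 8 7 6 6 6 8 7 7
j=3: 8>7, skip
j=4: 7≤7, i=1, swap(1,4) ⇒ 6 7 8 8 8 6 6 6 8 7 7
j=5: 6≤7, i=2, swap(2,5) ⇒ 6 7 6 8 8 8 6 6 8 7 7
j=6: 6≤7, i=3, swap(3,6) ⇒ 6 7 6 6 8 8 8 6 8 7 7
(after j=6) A = 6 7 6 6 8 8 8 6 8 7 7

6 7 6 6 8 8 8 6 8 7 7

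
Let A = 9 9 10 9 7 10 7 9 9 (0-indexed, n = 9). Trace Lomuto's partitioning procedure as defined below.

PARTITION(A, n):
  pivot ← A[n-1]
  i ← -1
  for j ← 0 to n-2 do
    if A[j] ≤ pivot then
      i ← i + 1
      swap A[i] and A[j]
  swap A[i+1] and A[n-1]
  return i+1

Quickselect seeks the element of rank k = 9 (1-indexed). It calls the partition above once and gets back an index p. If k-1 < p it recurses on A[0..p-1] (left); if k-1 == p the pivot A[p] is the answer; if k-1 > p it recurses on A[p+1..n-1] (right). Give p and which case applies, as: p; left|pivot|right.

pivot=9, i=-1
j=0: 9≤9, i=0, swap(0,0) ⇒ 9 9 10 9 7 10 7 9 9
j=1: 9≤9, i=1, swap(1,1) ⇒ 9 9 10 9 7 10 7 9 9
j=2: 10>9, skip
j=3: 9≤9, i=2, swap(2,3) ⇒ 9 9 9 10 7 10 7 9 9
j=4: 7≤9, i=3, swap(3,4) ⇒ 9 9 9 7 10 10 7 9 9
j=5: 10>9, skip
j=6: 7≤9, i=4, swap(4,6) ⇒ 9 9 9 7 7 10 10 9 9
j=7: 9≤9, i=5, swap(5,7) ⇒ 9 9 9 7 7 9 10 10 9
swap(6,8) ⇒ 9 9 9 7 7 9 9 10 10; return 6
p = 6; k-1 = 8 > 6 ⇒ right

6; right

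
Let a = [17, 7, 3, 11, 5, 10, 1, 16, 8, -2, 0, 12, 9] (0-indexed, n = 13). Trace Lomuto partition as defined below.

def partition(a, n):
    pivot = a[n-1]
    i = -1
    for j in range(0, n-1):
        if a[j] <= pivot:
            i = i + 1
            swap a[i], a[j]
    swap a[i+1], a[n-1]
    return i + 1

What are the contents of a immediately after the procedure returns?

[7, 3, 5, 1, 8, -2, 0, 9, 17, 10, 11, 12, 16]

pivot = a[12] = 9; i = -1
j=0: a[0]=17 > 9 → no swap
j=1: a[1]=7 ≤ 9 → i=0, swap a[0],a[1] → [7, 17, 3, 11, 5, 10, 1, 16, 8, -2, 0, 12, 9]
j=2: a[2]=3 ≤ 9 → i=1, swap a[1],a[2] → [7, 3, 17, 11, 5, 10, 1, 16, 8, -2, 0, 12, 9]
j=3: a[3]=11 > 9 → no swap
j=4: a[4]=5 ≤ 9 → i=2, swap a[2],a[4] → [7, 3, 5, 11, 17, 10, 1, 16, 8, -2, 0, 12, 9]
j=5: a[5]=10 > 9 → no swap
j=6: a[6]=1 ≤ 9 → i=3, swap a[3],a[6] → [7, 3, 5, 1, 17, 10, 11, 16, 8, -2, 0, 12, 9]
j=7: a[7]=16 > 9 → no swap
j=8: a[8]=8 ≤ 9 → i=4, swap a[4],a[8] → [7, 3, 5, 1, 8, 10, 11, 16, 17, -2, 0, 12, 9]
j=9: a[9]=-2 ≤ 9 → i=5, swap a[5],a[9] → [7, 3, 5, 1, 8, -2, 11, 16, 17, 10, 0, 12, 9]
j=10: a[10]=0 ≤ 9 → i=6, swap a[6],a[10] → [7, 3, 5, 1, 8, -2, 0, 16, 17, 10, 11, 12, 9]
j=11: a[11]=12 > 9 → no swap
final swap a[7],a[12] → [7, 3, 5, 1, 8, -2, 0, 9, 17, 10, 11, 12, 16]; return 7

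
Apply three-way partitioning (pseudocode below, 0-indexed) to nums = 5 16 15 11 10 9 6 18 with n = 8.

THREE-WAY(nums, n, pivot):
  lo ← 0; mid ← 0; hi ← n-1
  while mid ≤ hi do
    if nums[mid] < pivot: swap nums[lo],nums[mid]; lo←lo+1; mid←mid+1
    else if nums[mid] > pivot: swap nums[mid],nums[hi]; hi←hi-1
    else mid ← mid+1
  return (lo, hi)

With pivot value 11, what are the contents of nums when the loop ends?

5 6 9 10 11 15 18 16

pivot = 11; lo=0, mid=0, hi=7
nums[mid]=5<11: swap nums[0],nums[0]; lo=1,mid=1 → 5 16 15 11 10 9 6 18
nums[mid]=16>11: swap nums[1],nums[7]; hi=6 → 5 18 15 11 10 9 6 16
nums[mid]=18>11: swap nums[1],nums[6]; hi=5 → 5 6 15 11 10 9 18 16
nums[mid]=6<11: swap nums[1],nums[1]; lo=2,mid=2 → 5 6 15 11 10 9 18 16
nums[mid]=15>11: swap nums[2],nums[5]; hi=4 → 5 6 9 11 10 15 18 16
nums[mid]=9<11: swap nums[2],nums[2]; lo=3,mid=3 → 5 6 9 11 10 15 18 16
nums[mid]=11=11: mid=4
nums[mid]=10<11: swap nums[3],nums[4]; lo=4,mid=5 → 5 6 9 10 11 15 18 16
end: lo=4, hi=4; nums = 5 6 9 10 11 15 18 16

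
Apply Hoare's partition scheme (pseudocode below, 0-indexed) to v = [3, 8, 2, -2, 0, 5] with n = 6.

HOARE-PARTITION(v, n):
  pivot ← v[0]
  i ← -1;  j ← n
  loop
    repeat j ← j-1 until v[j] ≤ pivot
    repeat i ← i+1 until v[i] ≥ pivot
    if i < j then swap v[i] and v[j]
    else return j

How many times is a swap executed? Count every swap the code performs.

pivot=3
j stops at 4 (0), i stops at 0 (3); swap ⇒ [0, 8, 2, -2, 3, 5]
j stops at 3 (-2), i stops at 1 (8); swap ⇒ [0, -2, 2, 8, 3, 5]
j stops at 2, i stops at 3; i≥j ⇒ return 2. v=[0, -2, 2, 8, 3, 5]

2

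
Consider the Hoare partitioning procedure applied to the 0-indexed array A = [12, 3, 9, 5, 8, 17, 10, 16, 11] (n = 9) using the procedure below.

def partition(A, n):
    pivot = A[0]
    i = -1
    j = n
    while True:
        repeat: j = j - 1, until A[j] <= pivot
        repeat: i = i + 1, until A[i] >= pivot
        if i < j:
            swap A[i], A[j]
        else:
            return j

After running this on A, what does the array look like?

[11, 3, 9, 5, 8, 10, 17, 16, 12]

pivot = A[0] = 12; i = -1, j = 9
j→8 (A[8]=11≤12), i→0 (A[0]=12≥12); i<j, swap → [11, 3, 9, 5, 8, 17, 10, 16, 12]
j→6 (A[6]=10≤12), i→5 (A[5]=17≥12); i<j, swap → [11, 3, 9, 5, 8, 10, 17, 16, 12]
j→5, i→6; i≥j, return j=5. A = [11, 3, 9, 5, 8, 10, 17, 16, 12]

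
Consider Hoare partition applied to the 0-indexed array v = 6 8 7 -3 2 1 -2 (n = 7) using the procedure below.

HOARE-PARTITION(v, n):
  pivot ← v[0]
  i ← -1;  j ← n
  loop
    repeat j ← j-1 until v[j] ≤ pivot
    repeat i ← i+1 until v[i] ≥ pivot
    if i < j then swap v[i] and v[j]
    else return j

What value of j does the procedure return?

3

pivot = v[0] = 6; i = -1, j = 7
j→6 (v[6]=-2≤6), i→0 (v[0]=6≥6); i<j, swap → -2 8 7 -3 2 1 6
j→5 (v[5]=1≤6), i→1 (v[1]=8≥6); i<j, swap → -2 1 7 -3 2 8 6
j→4 (v[4]=2≤6), i→2 (v[2]=7≥6); i<j, swap → -2 1 2 -3 7 8 6
j→3, i→4; i≥j, return j=3. v = -2 1 2 -3 7 8 6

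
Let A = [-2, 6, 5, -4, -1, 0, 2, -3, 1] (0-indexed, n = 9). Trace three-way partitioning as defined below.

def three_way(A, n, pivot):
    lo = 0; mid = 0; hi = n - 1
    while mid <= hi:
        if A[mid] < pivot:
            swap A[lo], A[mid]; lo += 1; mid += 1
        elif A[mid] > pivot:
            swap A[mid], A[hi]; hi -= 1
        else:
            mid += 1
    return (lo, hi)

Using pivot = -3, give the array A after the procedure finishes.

lo=0 mid=0 hi=8
-2>-3: swap(0,8), hi=7 ⇒ [1, 6, 5, -4, -1, 0, 2, -3, -2]
1>-3: swap(0,7), hi=6 ⇒ [-3, 6, 5, -4, -1, 0, 2, 1, -2]
-3=-3: mid=1
6>-3: swap(1,6), hi=5 ⇒ [-3, 2, 5, -4, -1, 0, 6, 1, -2]
2>-3: swap(1,5), hi=4 ⇒ [-3, 0, 5, -4, -1, 2, 6, 1, -2]
0>-3: swap(1,4), hi=3 ⇒ [-3, -1, 5, -4, 0, 2, 6, 1, -2]
-1>-3: swap(1,3), hi=2 ⇒ [-3, -4, 5, -1, 0, 2, 6, 1, -2]
-4<-3: swap(0,1), lo=1 mid=2 ⇒ [-4, -3, 5, -1, 0, 2, 6, 1, -2]
5>-3: swap(2,2), hi=1 ⇒ [-4, -3, 5, -1, 0, 2, 6, 1, -2]
done. lo=1 hi=1; A=[-4, -3, 5, -1, 0, 2, 6, 1, -2]

[-4, -3, 5, -1, 0, 2, 6, 1, -2]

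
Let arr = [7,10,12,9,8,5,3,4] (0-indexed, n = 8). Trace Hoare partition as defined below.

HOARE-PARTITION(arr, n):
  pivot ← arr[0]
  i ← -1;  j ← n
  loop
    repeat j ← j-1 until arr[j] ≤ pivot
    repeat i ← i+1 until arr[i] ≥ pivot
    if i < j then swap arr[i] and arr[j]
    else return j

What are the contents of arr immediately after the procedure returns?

pivot = arr[0] = 7; i = -1, j = 8
j→7 (arr[7]=4≤7), i→0 (arr[0]=7≥7); i<j, swap → [4,10,12,9,8,5,3,7]
j→6 (arr[6]=3≤7), i→1 (arr[1]=10≥7); i<j, swap → [4,3,12,9,8,5,10,7]
j→5 (arr[5]=5≤7), i→2 (arr[2]=12≥7); i<j, swap → [4,3,5,9,8,12,10,7]
j→2, i→3; i≥j, return j=2. arr = [4,3,5,9,8,12,10,7]

[4,3,5,9,8,12,10,7]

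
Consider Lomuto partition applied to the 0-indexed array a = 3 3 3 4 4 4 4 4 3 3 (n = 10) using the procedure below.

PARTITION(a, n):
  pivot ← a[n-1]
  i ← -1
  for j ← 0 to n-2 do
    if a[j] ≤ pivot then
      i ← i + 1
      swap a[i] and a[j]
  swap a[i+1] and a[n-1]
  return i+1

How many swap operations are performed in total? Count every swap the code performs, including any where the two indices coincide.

5

pivot=3, i=-1
j=0: 3≤3, i=0, swap(0,0) ⇒ 3 3 3 4 4 4 4 4 3 3
j=1: 3≤3, i=1, swap(1,1) ⇒ 3 3 3 4 4 4 4 4 3 3
j=2: 3≤3, i=2, swap(2,2) ⇒ 3 3 3 4 4 4 4 4 3 3
j=3: 4>3, skip
j=4: 4>3, skip
j=5: 4>3, skip
j=6: 4>3, skip
j=7: 4>3, skip
j=8: 3≤3, i=3, swap(3,8) ⇒ 3 3 3 3 4 4 4 4 4 3
swap(4,9) ⇒ 3 3 3 3 3 4 4 4 4 4; return 4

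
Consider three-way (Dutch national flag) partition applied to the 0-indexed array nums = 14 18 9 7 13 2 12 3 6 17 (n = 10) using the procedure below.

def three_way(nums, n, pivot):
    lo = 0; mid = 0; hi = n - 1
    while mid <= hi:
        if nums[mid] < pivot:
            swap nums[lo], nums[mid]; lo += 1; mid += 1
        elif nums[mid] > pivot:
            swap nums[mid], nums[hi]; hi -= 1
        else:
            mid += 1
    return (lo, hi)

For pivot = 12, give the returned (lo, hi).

pivot = 12; lo=0, mid=0, hi=9
nums[mid]=14>12: swap nums[0],nums[9]; hi=8 → 17 18 9 7 13 2 12 3 6 14
nums[mid]=17>12: swap nums[0],nums[8]; hi=7 → 6 18 9 7 13 2 12 3 17 14
nums[mid]=6<12: swap nums[0],nums[0]; lo=1,mid=1 → 6 18 9 7 13 2 12 3 17 14
nums[mid]=18>12: swap nums[1],nums[7]; hi=6 → 6 3 9 7 13 2 12 18 17 14
nums[mid]=3<12: swap nums[1],nums[1]; lo=2,mid=2 → 6 3 9 7 13 2 12 18 17 14
nums[mid]=9<12: swap nums[2],nums[2]; lo=3,mid=3 → 6 3 9 7 13 2 12 18 17 14
nums[mid]=7<12: swap nums[3],nums[3]; lo=4,mid=4 → 6 3 9 7 13 2 12 18 17 14
nums[mid]=13>12: swap nums[4],nums[6]; hi=5 → 6 3 9 7 12 2 13 18 17 14
nums[mid]=12=12: mid=5
nums[mid]=2<12: swap nums[4],nums[5]; lo=5,mid=6 → 6 3 9 7 2 12 13 18 17 14
end: lo=5, hi=5; nums = 6 3 9 7 2 12 13 18 17 14

(5, 5)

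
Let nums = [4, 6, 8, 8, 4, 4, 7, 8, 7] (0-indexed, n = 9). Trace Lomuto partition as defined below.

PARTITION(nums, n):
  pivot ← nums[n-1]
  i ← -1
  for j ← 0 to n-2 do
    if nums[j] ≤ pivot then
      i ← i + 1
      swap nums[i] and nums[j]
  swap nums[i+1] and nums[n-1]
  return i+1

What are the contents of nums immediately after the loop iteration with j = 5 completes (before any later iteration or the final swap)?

[4, 6, 4, 4, 8, 8, 7, 8, 7]

pivot=7, i=-1
j=0: 4≤7, i=0, swap(0,0) ⇒ [4, 6, 8, 8, 4, 4, 7, 8, 7]
j=1: 6≤7, i=1, swap(1,1) ⇒ [4, 6, 8, 8, 4, 4, 7, 8, 7]
j=2: 8>7, skip
j=3: 8>7, skip
j=4: 4≤7, i=2, swap(2,4) ⇒ [4, 6, 4, 8, 8, 4, 7, 8, 7]
j=5: 4≤7, i=3, swap(3,5) ⇒ [4, 6, 4, 4, 8, 8, 7, 8, 7]
(after j=5) nums = [4, 6, 4, 4, 8, 8, 7, 8, 7]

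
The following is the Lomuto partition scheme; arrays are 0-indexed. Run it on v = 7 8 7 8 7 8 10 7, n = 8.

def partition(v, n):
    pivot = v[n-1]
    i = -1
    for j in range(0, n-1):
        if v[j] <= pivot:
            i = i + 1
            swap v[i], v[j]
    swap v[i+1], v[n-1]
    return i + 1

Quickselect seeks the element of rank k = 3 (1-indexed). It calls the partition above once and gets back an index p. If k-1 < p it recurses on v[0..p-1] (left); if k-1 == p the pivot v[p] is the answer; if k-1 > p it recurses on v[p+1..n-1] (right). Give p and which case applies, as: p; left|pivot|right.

pivot=7, i=-1
j=0: 7≤7, i=0, swap(0,0) ⇒ 7 8 7 8 7 8 10 7
j=1: 8>7, skip
j=2: 7≤7, i=1, swap(1,2) ⇒ 7 7 8 8 7 8 10 7
j=3: 8>7, skip
j=4: 7≤7, i=2, swap(2,4) ⇒ 7 7 7 8 8 8 10 7
j=5: 8>7, skip
j=6: 10>7, skip
swap(3,7) ⇒ 7 7 7 7 8 8 10 8; return 3
p = 3; k-1 = 2 < 3 ⇒ left

3; left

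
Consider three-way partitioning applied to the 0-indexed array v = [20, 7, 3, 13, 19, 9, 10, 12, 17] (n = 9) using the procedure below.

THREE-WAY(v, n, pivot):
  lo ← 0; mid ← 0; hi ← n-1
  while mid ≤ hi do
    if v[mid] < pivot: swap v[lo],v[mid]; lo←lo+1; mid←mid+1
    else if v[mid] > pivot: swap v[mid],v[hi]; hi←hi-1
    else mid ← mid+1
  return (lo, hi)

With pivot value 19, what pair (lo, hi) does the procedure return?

(7, 7)

pivot = 19; lo=0, mid=0, hi=8
v[mid]=20>19: swap v[0],v[8]; hi=7 → [17, 7, 3, 13, 19, 9, 10, 12, 20]
v[mid]=17<19: swap v[0],v[0]; lo=1,mid=1 → [17, 7, 3, 13, 19, 9, 10, 12, 20]
v[mid]=7<19: swap v[1],v[1]; lo=2,mid=2 → [17, 7, 3, 13, 19, 9, 10, 12, 20]
v[mid]=3<19: swap v[2],v[2]; lo=3,mid=3 → [17, 7, 3, 13, 19, 9, 10, 12, 20]
v[mid]=13<19: swap v[3],v[3]; lo=4,mid=4 → [17, 7, 3, 13, 19, 9, 10, 12, 20]
v[mid]=19=19: mid=5
v[mid]=9<19: swap v[4],v[5]; lo=5,mid=6 → [17, 7, 3, 13, 9, 19, 10, 12, 20]
v[mid]=10<19: swap v[5],v[6]; lo=6,mid=7 → [17, 7, 3, 13, 9, 10, 19, 12, 20]
v[mid]=12<19: swap v[6],v[7]; lo=7,mid=8 → [17, 7, 3, 13, 9, 10, 12, 19, 20]
end: lo=7, hi=7; v = [17, 7, 3, 13, 9, 10, 12, 19, 20]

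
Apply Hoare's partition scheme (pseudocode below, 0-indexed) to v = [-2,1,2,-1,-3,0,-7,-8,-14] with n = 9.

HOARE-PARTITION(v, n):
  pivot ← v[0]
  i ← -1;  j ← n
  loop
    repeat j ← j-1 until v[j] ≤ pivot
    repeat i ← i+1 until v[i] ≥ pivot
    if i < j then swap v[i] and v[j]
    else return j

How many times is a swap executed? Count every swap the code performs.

pivot=-2
j stops at 8 (-14), i stops at 0 (-2); swap ⇒ [-14,1,2,-1,-3,0,-7,-8,-2]
j stops at 7 (-8), i stops at 1 (1); swap ⇒ [-14,-8,2,-1,-3,0,-7,1,-2]
j stops at 6 (-7), i stops at 2 (2); swap ⇒ [-14,-8,-7,-1,-3,0,2,1,-2]
j stops at 4 (-3), i stops at 3 (-1); swap ⇒ [-14,-8,-7,-3,-1,0,2,1,-2]
j stops at 3, i stops at 4; i≥j ⇒ return 3. v=[-14,-8,-7,-3,-1,0,2,1,-2]

4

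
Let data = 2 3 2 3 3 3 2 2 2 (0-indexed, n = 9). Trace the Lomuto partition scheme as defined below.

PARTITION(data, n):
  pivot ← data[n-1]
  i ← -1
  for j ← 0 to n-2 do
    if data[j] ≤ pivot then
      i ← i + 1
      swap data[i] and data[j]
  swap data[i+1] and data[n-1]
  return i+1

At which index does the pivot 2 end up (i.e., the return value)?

pivot = data[8] = 2; i = -1
j=0: data[0]=2 ≤ 2 → i=0, swap data[0],data[0] (no change) → 2 3 2 3 3 3 2 2 2
j=1: data[1]=3 > 2 → no swap
j=2: data[2]=2 ≤ 2 → i=1, swap data[1],data[2] → 2 2 3 3 3 3 2 2 2
j=3: data[3]=3 > 2 → no swap
j=4: data[4]=3 > 2 → no swap
j=5: data[5]=3 > 2 → no swap
j=6: data[6]=2 ≤ 2 → i=2, swap data[2],data[6] → 2 2 2 3 3 3 3 2 2
j=7: data[7]=2 ≤ 2 → i=3, swap data[3],data[7] → 2 2 2 2 3 3 3 3 2
final swap data[4],data[8] → 2 2 2 2 2 3 3 3 3; return 4

4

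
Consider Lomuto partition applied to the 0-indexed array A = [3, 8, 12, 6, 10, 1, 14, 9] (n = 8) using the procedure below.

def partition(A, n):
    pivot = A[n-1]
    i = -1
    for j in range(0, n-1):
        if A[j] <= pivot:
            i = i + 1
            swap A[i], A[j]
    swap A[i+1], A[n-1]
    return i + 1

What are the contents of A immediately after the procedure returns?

[3, 8, 6, 1, 9, 12, 14, 10]

pivot = A[7] = 9; i = -1
j=0: A[0]=3 ≤ 9 → i=0, swap A[0],A[0] (no change) → [3, 8, 12, 6, 10, 1, 14, 9]
j=1: A[1]=8 ≤ 9 → i=1, swap A[1],A[1] (no change) → [3, 8, 12, 6, 10, 1, 14, 9]
j=2: A[2]=12 > 9 → no swap
j=3: A[3]=6 ≤ 9 → i=2, swap A[2],A[3] → [3, 8, 6, 12, 10, 1, 14, 9]
j=4: A[4]=10 > 9 → no swap
j=5: A[5]=1 ≤ 9 → i=3, swap A[3],A[5] → [3, 8, 6, 1, 10, 12, 14, 9]
j=6: A[6]=14 > 9 → no swap
final swap A[4],A[7] → [3, 8, 6, 1, 9, 12, 14, 10]; return 4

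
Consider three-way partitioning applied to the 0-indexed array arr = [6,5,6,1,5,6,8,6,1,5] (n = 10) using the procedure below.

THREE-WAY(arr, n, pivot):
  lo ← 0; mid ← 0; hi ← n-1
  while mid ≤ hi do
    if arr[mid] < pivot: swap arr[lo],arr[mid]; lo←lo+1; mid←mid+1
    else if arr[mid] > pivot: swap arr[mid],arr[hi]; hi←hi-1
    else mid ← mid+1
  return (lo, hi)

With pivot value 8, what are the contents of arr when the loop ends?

lo=0 mid=0 hi=9
6<8: swap(0,0), lo=1 mid=1 ⇒ [6,5,6,1,5,6,8,6,1,5]
5<8: swap(1,1), lo=2 mid=2 ⇒ [6,5,6,1,5,6,8,6,1,5]
6<8: swap(2,2), lo=3 mid=3 ⇒ [6,5,6,1,5,6,8,6,1,5]
1<8: swap(3,3), lo=4 mid=4 ⇒ [6,5,6,1,5,6,8,6,1,5]
5<8: swap(4,4), lo=5 mid=5 ⇒ [6,5,6,1,5,6,8,6,1,5]
6<8: swap(5,5), lo=6 mid=6 ⇒ [6,5,6,1,5,6,8,6,1,5]
8=8: mid=7
6<8: swap(6,7), lo=7 mid=8 ⇒ [6,5,6,1,5,6,6,8,1,5]
1<8: swap(7,8), lo=8 mid=9 ⇒ [6,5,6,1,5,6,6,1,8,5]
5<8: swap(8,9), lo=9 mid=10 ⇒ [6,5,6,1,5,6,6,1,5,8]
done. lo=9 hi=9; arr=[6,5,6,1,5,6,6,1,5,8]

[6,5,6,1,5,6,6,1,5,8]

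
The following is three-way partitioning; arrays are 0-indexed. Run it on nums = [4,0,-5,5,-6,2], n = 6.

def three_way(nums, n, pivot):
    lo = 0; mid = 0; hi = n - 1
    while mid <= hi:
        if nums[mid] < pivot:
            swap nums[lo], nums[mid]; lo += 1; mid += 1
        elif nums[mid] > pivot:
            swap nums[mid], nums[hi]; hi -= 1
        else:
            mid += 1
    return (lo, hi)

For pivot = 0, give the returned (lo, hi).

(2, 2)

pivot = 0; lo=0, mid=0, hi=5
nums[mid]=4>0: swap nums[0],nums[5]; hi=4 → [2,0,-5,5,-6,4]
nums[mid]=2>0: swap nums[0],nums[4]; hi=3 → [-6,0,-5,5,2,4]
nums[mid]=-6<0: swap nums[0],nums[0]; lo=1,mid=1 → [-6,0,-5,5,2,4]
nums[mid]=0=0: mid=2
nums[mid]=-5<0: swap nums[1],nums[2]; lo=2,mid=3 → [-6,-5,0,5,2,4]
nums[mid]=5>0: swap nums[3],nums[3]; hi=2 → [-6,-5,0,5,2,4]
end: lo=2, hi=2; nums = [-6,-5,0,5,2,4]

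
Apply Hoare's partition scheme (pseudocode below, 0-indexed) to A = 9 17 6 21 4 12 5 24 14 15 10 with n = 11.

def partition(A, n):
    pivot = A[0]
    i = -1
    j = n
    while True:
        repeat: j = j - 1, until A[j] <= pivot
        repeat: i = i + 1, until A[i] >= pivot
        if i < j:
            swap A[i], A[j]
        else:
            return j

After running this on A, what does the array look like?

5 4 6 21 17 12 9 24 14 15 10

pivot=9
j stops at 6 (5), i stops at 0 (9); swap ⇒ 5 17 6 21 4 12 9 24 14 15 10
j stops at 4 (4), i stops at 1 (17); swap ⇒ 5 4 6 21 17 12 9 24 14 15 10
j stops at 2, i stops at 3; i≥j ⇒ return 2. A=5 4 6 21 17 12 9 24 14 15 10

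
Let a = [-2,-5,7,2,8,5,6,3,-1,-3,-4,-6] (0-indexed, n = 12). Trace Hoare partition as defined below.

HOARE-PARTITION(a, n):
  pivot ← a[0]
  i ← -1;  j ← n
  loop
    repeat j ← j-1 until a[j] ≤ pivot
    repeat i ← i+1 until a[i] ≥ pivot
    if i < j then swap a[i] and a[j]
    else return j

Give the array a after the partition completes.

pivot=-2
j stops at 11 (-6), i stops at 0 (-2); swap ⇒ [-6,-5,7,2,8,5,6,3,-1,-3,-4,-2]
j stops at 10 (-4), i stops at 2 (7); swap ⇒ [-6,-5,-4,2,8,5,6,3,-1,-3,7,-2]
j stops at 9 (-3), i stops at 3 (2); swap ⇒ [-6,-5,-4,-3,8,5,6,3,-1,2,7,-2]
j stops at 3, i stops at 4; i≥j ⇒ return 3. a=[-6,-5,-4,-3,8,5,6,3,-1,2,7,-2]

[-6,-5,-4,-3,8,5,6,3,-1,2,7,-2]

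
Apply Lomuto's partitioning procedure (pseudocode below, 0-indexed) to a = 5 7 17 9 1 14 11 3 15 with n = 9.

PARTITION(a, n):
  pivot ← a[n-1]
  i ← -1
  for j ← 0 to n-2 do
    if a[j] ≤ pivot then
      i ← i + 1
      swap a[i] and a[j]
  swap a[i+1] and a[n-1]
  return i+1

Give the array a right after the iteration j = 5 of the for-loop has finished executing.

5 7 9 1 14 17 11 3 15

pivot = a[8] = 15; i = -1
j=0: a[0]=5 ≤ 15 → i=0, swap a[0],a[0] (no change) → 5 7 17 9 1 14 11 3 15
j=1: a[1]=7 ≤ 15 → i=1, swap a[1],a[1] (no change) → 5 7 17 9 1 14 11 3 15
j=2: a[2]=17 > 15 → no swap
j=3: a[3]=9 ≤ 15 → i=2, swap a[2],a[3] → 5 7 9 17 1 14 11 3 15
j=4: a[4]=1 ≤ 15 → i=3, swap a[3],a[4] → 5 7 9 1 17 14 11 3 15
j=5: a[5]=14 ≤ 15 → i=4, swap a[4],a[5] → 5 7 9 1 14 17 11 3 15
(after j=5) a = 5 7 9 1 14 17 11 3 15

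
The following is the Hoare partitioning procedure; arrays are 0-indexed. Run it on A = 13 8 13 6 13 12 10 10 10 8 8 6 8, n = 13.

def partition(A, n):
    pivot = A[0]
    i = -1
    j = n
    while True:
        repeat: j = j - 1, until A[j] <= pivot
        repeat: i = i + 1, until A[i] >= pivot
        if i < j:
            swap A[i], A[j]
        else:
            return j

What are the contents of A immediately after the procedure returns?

pivot = A[0] = 13; i = -1, j = 13
j→12 (A[12]=8≤13), i→0 (A[0]=13≥13); i<j, swap → 8 8 13 6 13 12 10 10 10 8 8 6 13
j→11 (A[11]=6≤13), i→2 (A[2]=13≥13); i<j, swap → 8 8 6 6 13 12 10 10 10 8 8 13 13
j→10 (A[10]=8≤13), i→4 (A[4]=13≥13); i<j, swap → 8 8 6 6 8 12 10 10 10 8 13 13 13
j→9, i→10; i≥j, return j=9. A = 8 8 6 6 8 12 10 10 10 8 13 13 13

8 8 6 6 8 12 10 10 10 8 13 13 13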